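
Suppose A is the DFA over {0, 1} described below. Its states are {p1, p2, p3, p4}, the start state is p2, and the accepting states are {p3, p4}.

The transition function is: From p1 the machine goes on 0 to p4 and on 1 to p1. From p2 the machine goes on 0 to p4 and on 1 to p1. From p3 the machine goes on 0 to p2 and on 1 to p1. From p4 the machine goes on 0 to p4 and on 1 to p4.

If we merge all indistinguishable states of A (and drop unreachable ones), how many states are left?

2

First remove the unreachable states {p3}; 3 states remain.
Initial partition by acceptance: {p4} | {p1,p2}.
No further refinement is possible. Final partition (2 blocks): {p4} | {p1,p2}.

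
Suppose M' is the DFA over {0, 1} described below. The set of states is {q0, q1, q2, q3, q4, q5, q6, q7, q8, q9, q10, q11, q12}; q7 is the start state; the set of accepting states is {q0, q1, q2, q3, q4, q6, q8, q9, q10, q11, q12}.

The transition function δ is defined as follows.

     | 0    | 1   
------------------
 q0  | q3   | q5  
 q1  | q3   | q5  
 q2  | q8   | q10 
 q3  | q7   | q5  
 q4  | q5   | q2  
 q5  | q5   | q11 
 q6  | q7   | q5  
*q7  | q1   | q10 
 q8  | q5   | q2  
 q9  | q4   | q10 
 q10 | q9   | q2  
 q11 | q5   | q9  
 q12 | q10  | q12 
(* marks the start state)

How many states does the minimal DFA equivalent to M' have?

7

States {q0,q6,q12} cannot be reached from the start state, so discard them.
Start with accepting vs non-accepting: {q1,q2,q3,q4,q8,q9,q10,q11} | {q5,q7}.
Split {q1,q2,q3,q4,q8,q9,q10,q11} by δ(·,0) → {q1,q2,q9,q10} and {q3,q4,q8,q11}.
Split {q1,q2,q9,q10} by δ(·,0) → {q1,q2,q9} and {q10}.
Split {q1,q2,q9} by δ(·,1) → {q2,q9} and {q1}.
Split {q5,q7} by δ(·,0) → {q5} and {q7}.
Refine {q3,q4,q8,q11} on symbol 0: members go to different blocks, giving {q4,q8,q11} and {q3}.
No further refinement is possible. Final partition (7 blocks): {q2,q9} | {q5} | {q4,q8,q11} | {q10} | {q1} | {q7} | {q3}.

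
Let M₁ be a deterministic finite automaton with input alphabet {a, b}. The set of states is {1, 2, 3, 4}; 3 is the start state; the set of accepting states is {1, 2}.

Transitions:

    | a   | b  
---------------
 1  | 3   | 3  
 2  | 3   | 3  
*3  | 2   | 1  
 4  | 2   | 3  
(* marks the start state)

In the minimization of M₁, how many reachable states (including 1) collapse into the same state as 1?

2

Reachable states from the start: {1,2,3}. Unreachable: {4} — drop them.
Start with accepting vs non-accepting: {1,2} | {3}.
Stable partition: {1,2} | {3} — 2 equivalence classes.
State 1 belongs to the block {1,2}, which has 2 states.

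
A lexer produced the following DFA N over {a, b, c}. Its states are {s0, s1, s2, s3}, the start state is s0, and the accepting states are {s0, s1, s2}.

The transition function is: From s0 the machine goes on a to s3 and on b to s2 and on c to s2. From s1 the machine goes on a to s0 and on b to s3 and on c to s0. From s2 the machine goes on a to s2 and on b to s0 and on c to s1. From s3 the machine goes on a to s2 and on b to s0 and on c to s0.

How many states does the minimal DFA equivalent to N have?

4

Every state is reachable, so we keep all 4.
Start with accepting vs non-accepting: {s0,s1,s2} | {s3}.
Refine {s0,s1,s2} on symbol a: members go to different blocks, giving {s1,s2} and {s0}.
Split {s1,s2} by δ(·,a) → {s1} and {s2}.
No further refinement is possible. Final partition (4 blocks): {s1} | {s3} | {s0} | {s2}.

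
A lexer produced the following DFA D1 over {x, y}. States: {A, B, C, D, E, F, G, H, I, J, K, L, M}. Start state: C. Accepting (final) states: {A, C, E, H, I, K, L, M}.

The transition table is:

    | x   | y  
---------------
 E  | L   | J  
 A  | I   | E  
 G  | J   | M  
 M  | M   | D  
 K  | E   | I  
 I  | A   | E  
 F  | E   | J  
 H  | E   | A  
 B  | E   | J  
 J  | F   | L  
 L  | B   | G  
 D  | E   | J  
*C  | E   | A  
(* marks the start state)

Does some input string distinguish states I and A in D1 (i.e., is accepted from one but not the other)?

No

First remove the unreachable states {H,K}; 11 states remain.
Start with accepting vs non-accepting: {A,C,E,I,L,M} | {B,D,F,G,J}.
Refine {A,C,E,I,L,M} on symbol x: members go to different blocks, giving {A,C,E,I,M} and {L}.
Split {A,C,E,I,M} by δ(·,x) → {A,C,I,M} and {E}.
Refine {A,C,I,M} on symbol x: members go to different blocks, giving {A,I,M} and {C}.
Split {A,I,M} by δ(·,y) → {A,I} and {M}.
On input x, block {B,D,F,G,J} splits into {B,D,F} and {G,J}.
On input x, block {G,J} splits into {G} and {J}.
Stable partition: {A,I} | {B,D,F} | {L} | {E} | {C} | {M} | {G} | {J} — 8 equivalence classes.
I and A lie in the same block of the stable partition, so they are equivalent — no string distinguishes them.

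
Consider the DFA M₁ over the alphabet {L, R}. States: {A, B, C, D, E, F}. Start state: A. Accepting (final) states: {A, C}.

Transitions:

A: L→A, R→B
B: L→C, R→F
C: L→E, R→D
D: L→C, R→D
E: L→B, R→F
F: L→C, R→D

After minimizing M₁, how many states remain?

4

P0 = {A,C} | {B,D,E,F}.
Refine {A,C} on symbol L: members go to different blocks, giving {A} and {C}.
Split {B,D,E,F} by δ(·,L) → {B,D,F} and {E}.
Stable partition: {A} | {B,D,F} | {C} | {E} — 4 equivalence classes.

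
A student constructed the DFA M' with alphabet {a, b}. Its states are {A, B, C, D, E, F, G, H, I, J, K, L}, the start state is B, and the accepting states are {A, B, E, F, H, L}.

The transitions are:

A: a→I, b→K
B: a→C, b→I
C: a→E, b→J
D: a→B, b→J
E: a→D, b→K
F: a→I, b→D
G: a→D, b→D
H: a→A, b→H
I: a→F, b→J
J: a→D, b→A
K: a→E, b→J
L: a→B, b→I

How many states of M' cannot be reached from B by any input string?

3

Starting at B and following transitions, the reachable set is {A, B, C, D, E, F, I, J, K}. That leaves G, H, L unreachable — 3 in total.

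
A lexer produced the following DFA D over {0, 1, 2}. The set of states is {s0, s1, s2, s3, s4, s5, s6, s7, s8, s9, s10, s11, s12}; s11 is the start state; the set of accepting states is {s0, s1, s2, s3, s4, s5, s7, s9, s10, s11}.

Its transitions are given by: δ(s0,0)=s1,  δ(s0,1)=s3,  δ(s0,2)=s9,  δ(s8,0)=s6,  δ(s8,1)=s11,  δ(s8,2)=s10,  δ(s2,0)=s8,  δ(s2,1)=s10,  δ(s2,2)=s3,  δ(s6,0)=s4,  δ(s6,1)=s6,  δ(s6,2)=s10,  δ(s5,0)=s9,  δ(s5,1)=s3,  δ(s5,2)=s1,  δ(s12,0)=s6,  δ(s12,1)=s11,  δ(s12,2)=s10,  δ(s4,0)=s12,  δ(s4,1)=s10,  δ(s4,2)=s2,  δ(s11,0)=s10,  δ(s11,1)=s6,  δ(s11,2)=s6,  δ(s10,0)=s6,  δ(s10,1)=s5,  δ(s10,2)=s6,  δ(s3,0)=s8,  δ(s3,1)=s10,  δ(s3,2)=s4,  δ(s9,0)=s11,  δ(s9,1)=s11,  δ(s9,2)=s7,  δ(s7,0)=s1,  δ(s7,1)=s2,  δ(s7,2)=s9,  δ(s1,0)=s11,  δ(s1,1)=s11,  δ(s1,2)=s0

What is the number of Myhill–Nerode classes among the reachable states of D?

P0 = {s0,s1,s2,s3,s4,s5,s7,s9,s10,s11} | {s6,s8,s12}.
Refine {s0,s1,s2,s3,s4,s5,s7,s9,s10,s11} on symbol 0: members go to different blocks, giving {s0,s1,s5,s7,s9,s11} and {s2,s3,s4,s10}.
Refine {s0,s1,s5,s7,s9,s11} on symbol 0: members go to different blocks, giving {s0,s1,s5,s7,s9} and {s11}.
Refine {s0,s1,s5,s7,s9} on symbol 0: members go to different blocks, giving {s0,s5,s7} and {s1,s9}.
Refine {s6,s8,s12} on symbol 0: members go to different blocks, giving {s8,s12} and {s6}.
Refine {s2,s3,s4,s10} on symbol 0: members go to different blocks, giving {s2,s3,s4} and {s10}.
Stable partition: {s0,s5,s7} | {s8,s12} | {s2,s3,s4} | {s11} | {s1,s9} | {s6} | {s10} — 7 equivalence classes.

7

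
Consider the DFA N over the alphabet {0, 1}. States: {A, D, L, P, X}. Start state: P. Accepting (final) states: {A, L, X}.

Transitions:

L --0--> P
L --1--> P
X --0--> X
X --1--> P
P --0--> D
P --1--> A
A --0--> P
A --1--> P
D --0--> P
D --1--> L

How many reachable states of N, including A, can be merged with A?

First remove the unreachable states {X}; 4 states remain.
Start with accepting vs non-accepting: {A,L} | {D,P}.
No further refinement is possible. Final partition (2 blocks): {A,L} | {D,P}.
The equivalence class containing A is {A,L}, of size 2.

2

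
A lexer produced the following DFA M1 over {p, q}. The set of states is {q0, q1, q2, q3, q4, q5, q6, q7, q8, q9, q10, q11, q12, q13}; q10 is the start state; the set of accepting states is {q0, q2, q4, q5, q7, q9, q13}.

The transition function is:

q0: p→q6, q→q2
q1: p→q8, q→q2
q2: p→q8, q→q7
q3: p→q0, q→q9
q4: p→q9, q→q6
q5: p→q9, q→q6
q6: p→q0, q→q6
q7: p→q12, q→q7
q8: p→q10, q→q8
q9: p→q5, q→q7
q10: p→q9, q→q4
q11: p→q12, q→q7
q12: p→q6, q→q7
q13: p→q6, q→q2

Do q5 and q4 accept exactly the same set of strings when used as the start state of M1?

Reachable states from the start: {q0,q2,q4,q5,q6,q7,q8,q9,q10,q12}. Unreachable: {q1,q3,q11,q13} — drop them.
P0 = {q0,q2,q4,q5,q7,q9} | {q6,q8,q10,q12}.
Split {q0,q2,q4,q5,q7,q9} by δ(·,p) → {q0,q2,q7} and {q4,q5,q9}.
On input p, block {q6,q8,q10,q12} splits into {q8,q12} and {q6} and {q10}.
Split {q0,q2,q7} by δ(·,p) → {q2,q7} and {q0}.
Refine {q8,q12} on symbol p: members go to different blocks, giving {q8} and {q12}.
On input p, block {q2,q7} splits into {q2} and {q7}.
On input q, block {q4,q5,q9} splits into {q4,q5} and {q9}.
Stable partition: {q2} | {q8} | {q4,q5} | {q6} | {q10} | {q0} | {q12} | {q7} | {q9} — 9 equivalence classes.
q5 and q4 lie in the same block of the stable partition, so they are equivalent — no string distinguishes them.

Yes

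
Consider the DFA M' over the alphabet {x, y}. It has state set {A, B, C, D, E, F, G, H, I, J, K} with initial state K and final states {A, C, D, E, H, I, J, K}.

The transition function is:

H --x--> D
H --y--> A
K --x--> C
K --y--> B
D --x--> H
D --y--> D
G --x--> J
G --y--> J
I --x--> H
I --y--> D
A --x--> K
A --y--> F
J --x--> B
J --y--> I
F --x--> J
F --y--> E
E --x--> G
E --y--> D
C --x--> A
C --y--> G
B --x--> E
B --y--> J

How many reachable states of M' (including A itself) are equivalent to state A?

Start with accepting vs non-accepting: {A,C,D,E,H,I,J,K} | {B,F,G}.
Refine {A,C,D,E,H,I,J,K} on symbol x: members go to different blocks, giving {A,C,D,H,I,K} and {E,J}.
Split {A,C,D,H,I,K} by δ(·,y) → {A,C,K} and {D,H,I}.
On input y, block {D,H,I} splits into {D,I} and {H}.
No further refinement is possible. Final partition (5 blocks): {A,C,K} | {B,F,G} | {E,J} | {D,I} | {H}.
State A belongs to the block {A,C,K}, which has 3 states.

3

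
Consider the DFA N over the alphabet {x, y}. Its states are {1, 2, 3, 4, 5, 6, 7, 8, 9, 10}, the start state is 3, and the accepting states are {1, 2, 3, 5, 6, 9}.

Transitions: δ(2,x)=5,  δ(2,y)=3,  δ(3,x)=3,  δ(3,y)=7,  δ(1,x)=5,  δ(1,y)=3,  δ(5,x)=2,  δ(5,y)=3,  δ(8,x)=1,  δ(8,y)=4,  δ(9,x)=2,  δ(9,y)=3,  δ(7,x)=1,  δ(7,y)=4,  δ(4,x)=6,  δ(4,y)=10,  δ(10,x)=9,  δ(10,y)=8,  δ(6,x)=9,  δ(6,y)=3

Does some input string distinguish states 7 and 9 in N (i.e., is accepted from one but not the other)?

Yes

Every state is reachable, so we keep all 10.
Start with accepting vs non-accepting: {1,2,3,5,6,9} | {4,7,8,10}.
Split {1,2,3,5,6,9} by δ(·,y) → {1,2,5,6,9} and {3}.
The partition is now stable with 3 blocks: {1,2,5,6,9} | {4,7,8,10} | {3}.
7 and 9 end up in different blocks, so they are distinguishable. For instance, the string 'ε' is accepted from only 9.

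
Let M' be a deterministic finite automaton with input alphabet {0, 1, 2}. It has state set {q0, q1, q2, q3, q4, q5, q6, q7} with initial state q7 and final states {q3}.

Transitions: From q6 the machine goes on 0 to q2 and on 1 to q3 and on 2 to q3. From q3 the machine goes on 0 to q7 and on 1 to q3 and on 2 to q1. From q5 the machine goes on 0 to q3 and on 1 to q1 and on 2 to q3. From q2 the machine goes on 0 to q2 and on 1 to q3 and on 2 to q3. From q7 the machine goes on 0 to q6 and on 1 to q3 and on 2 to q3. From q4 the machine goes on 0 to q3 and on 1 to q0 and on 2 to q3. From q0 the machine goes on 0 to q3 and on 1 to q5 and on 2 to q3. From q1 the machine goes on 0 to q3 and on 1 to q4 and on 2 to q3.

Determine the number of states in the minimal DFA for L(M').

Initial partition by acceptance: {q3} | {q0,q1,q2,q4,q5,q6,q7}.
Split {q0,q1,q2,q4,q5,q6,q7} by δ(·,0) → {q0,q1,q4,q5} and {q2,q6,q7}.
Stable partition: {q3} | {q0,q1,q4,q5} | {q2,q6,q7} — 3 equivalence classes.

3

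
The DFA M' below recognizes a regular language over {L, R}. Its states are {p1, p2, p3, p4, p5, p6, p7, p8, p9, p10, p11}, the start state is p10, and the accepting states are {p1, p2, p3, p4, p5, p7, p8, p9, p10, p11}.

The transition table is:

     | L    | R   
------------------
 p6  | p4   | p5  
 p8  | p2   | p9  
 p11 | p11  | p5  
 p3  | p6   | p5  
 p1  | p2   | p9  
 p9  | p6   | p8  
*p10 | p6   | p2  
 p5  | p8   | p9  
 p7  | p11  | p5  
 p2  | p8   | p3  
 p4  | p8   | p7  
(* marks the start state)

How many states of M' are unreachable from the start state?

BFS from p10 reaches {p2, p3, p4, p5, p6, p7, p8, p9, p10, p11}; the 1 state(s) p1 are never visited.

1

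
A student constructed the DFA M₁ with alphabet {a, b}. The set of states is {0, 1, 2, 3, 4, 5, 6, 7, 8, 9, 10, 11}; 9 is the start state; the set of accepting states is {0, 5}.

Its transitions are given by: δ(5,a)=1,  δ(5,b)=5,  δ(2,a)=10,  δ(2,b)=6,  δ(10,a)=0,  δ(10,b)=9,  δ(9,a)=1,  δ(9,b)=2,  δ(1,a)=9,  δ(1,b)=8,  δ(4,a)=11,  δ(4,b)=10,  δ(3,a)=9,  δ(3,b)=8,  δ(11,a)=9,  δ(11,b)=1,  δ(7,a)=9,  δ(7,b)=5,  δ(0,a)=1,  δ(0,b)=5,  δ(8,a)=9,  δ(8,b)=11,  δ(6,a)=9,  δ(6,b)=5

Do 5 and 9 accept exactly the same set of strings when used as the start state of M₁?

States {3,4,7} cannot be reached from the start state, so discard them.
P0 = {0,5} | {1,2,6,8,9,10,11}.
Split {1,2,6,8,9,10,11} by δ(·,a) → {1,2,6,8,9,11} and {10}.
On input a, block {1,2,6,8,9,11} splits into {1,6,8,9,11} and {2}.
Split {1,6,8,9,11} by δ(·,b) → {1,8,11} and {6} and {9}.
No further refinement is possible. Final partition (6 blocks): {0,5} | {1,8,11} | {10} | {2} | {6} | {9}.
5 and 9 end up in different blocks, so they are distinguishable. For instance, the string 'ε' is accepted from only 5.

No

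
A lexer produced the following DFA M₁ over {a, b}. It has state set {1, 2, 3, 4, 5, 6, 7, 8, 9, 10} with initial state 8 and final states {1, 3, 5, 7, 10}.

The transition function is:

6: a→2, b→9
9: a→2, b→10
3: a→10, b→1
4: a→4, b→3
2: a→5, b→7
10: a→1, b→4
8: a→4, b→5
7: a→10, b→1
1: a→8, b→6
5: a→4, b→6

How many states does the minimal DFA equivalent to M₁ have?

All states are reachable from the start state.
Initial partition by acceptance: {1,3,5,7,10} | {2,4,6,8,9}.
Split {1,3,5,7,10} by δ(·,a) → {3,7,10} and {1,5}.
Split {3,7,10} by δ(·,a) → {3,7} and {10}.
On input a, block {2,4,6,8,9} splits into {4,6,8,9} and {2}.
Split {4,6,8,9} by δ(·,a) → {4,8} and {6,9}.
Refine {4,8} on symbol b: members go to different blocks, giving {4} and {8}.
On input a, block {1,5} splits into {1} and {5}.
On input b, block {6,9} splits into {6} and {9}.
Stable partition: {3,7} | {4} | {1} | {10} | {2} | {6} | {8} | {5} | {9} — 9 equivalence classes.

9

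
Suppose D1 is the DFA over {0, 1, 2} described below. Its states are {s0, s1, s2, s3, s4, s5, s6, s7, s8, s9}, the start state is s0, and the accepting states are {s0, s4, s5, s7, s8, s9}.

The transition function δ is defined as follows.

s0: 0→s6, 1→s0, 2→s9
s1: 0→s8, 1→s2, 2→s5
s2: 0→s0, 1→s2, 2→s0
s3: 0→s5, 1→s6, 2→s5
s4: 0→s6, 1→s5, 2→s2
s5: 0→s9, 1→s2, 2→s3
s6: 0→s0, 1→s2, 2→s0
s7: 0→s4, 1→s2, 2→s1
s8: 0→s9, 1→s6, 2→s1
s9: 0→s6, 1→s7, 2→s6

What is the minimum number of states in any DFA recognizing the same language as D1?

5

P0 = {s0,s4,s5,s7,s8,s9} | {s1,s2,s3,s6}.
Refine {s0,s4,s5,s7,s8,s9} on symbol 0: members go to different blocks, giving {s0,s4,s9} and {s5,s7,s8}.
Refine {s0,s4,s9} on symbol 1: members go to different blocks, giving {s4,s9} and {s0}.
On input 0, block {s1,s2,s3,s6} splits into {s1,s3} and {s2,s6}.
Stable partition: {s4,s9} | {s1,s3} | {s5,s7,s8} | {s0} | {s2,s6} — 5 equivalence classes.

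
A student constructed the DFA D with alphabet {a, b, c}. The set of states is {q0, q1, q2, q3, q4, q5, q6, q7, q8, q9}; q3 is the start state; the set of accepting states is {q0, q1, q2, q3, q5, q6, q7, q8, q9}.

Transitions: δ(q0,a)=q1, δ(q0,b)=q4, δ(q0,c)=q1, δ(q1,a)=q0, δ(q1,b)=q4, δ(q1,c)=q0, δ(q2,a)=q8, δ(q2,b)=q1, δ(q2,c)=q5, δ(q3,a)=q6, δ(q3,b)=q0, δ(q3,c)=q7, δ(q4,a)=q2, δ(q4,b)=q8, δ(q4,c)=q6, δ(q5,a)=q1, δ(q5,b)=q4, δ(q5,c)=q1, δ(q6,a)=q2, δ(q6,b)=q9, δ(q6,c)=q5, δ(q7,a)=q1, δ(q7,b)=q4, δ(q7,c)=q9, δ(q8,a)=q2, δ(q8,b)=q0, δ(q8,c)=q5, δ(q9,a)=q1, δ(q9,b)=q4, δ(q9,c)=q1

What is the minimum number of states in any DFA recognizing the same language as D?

All states are reachable from the start state.
Initial partition by acceptance: {q0,q1,q2,q3,q5,q6,q7,q8,q9} | {q4}.
Split {q0,q1,q2,q3,q5,q6,q7,q8,q9} by δ(·,b) → {q0,q1,q5,q7,q9} and {q2,q3,q6,q8}.
No further refinement is possible. Final partition (3 blocks): {q0,q1,q5,q7,q9} | {q4} | {q2,q3,q6,q8}.

3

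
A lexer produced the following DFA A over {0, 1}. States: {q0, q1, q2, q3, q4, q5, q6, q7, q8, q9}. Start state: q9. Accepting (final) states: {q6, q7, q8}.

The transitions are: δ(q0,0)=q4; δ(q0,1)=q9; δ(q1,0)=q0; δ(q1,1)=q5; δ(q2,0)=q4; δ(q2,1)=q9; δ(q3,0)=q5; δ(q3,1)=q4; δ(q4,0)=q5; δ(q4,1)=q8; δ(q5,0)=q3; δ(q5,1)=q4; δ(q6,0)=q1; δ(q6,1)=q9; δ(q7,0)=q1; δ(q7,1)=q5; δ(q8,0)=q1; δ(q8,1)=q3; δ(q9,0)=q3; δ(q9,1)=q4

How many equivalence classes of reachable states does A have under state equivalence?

Reachable states from the start: {q0,q1,q3,q4,q5,q8,q9}. Unreachable: {q2,q6,q7} — drop them.
P0 = {q8} | {q0,q1,q3,q4,q5,q9}.
Split {q0,q1,q3,q4,q5,q9} by δ(·,1) → {q0,q1,q3,q5,q9} and {q4}.
Split {q0,q1,q3,q5,q9} by δ(·,0) → {q1,q3,q5,q9} and {q0}.
Refine {q1,q3,q5,q9} on symbol 0: members go to different blocks, giving {q3,q5,q9} and {q1}.
The partition is now stable with 5 blocks: {q8} | {q3,q5,q9} | {q4} | {q0} | {q1}.

5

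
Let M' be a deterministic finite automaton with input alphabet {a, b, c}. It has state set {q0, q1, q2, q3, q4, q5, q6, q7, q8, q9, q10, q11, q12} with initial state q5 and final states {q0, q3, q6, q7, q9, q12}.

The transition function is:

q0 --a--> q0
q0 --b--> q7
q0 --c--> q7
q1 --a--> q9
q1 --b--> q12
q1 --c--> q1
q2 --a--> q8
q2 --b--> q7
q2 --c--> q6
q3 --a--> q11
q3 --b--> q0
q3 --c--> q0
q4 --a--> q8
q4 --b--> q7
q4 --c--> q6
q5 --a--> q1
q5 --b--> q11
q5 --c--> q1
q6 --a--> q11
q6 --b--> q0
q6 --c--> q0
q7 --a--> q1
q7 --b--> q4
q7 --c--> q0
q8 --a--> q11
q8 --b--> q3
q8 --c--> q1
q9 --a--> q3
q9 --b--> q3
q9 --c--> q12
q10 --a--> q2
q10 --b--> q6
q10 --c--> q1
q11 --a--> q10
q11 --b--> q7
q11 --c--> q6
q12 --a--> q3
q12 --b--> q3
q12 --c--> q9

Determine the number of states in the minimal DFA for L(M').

Initial partition by acceptance: {q0,q3,q6,q7,q9,q12} | {q1,q2,q4,q5,q8,q10,q11}.
Split {q0,q3,q6,q7,q9,q12} by δ(·,a) → {q0,q9,q12} and {q3,q6,q7}.
On input a, block {q0,q9,q12} splits into {q9,q12} and {q0}.
Refine {q1,q2,q4,q5,q8,q10,q11} on symbol a: members go to different blocks, giving {q2,q4,q5,q8,q10,q11} and {q1}.
On input a, block {q2,q4,q5,q8,q10,q11} splits into {q2,q4,q8,q10,q11} and {q5}.
On input c, block {q2,q4,q8,q10,q11} splits into {q2,q4,q11} and {q8,q10}.
Refine {q3,q6,q7} on symbol a: members go to different blocks, giving {q3,q6} and {q7}.
No further refinement is possible. Final partition (8 blocks): {q9,q12} | {q2,q4,q11} | {q3,q6} | {q0} | {q1} | {q5} | {q8,q10} | {q7}.

8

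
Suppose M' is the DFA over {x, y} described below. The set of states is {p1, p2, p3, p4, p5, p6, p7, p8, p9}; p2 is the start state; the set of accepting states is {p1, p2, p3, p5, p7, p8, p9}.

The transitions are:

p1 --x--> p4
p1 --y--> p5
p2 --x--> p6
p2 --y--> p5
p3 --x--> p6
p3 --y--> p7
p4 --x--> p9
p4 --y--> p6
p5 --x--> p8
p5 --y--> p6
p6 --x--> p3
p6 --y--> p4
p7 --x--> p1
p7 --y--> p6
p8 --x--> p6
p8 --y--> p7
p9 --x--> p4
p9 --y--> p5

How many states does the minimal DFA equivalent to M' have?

All states are reachable from the start state.
Initial partition by acceptance: {p1,p2,p3,p5,p7,p8,p9} | {p4,p6}.
Split {p1,p2,p3,p5,p7,p8,p9} by δ(·,x) → {p1,p2,p3,p8,p9} and {p5,p7}.
No further refinement is possible. Final partition (3 blocks): {p1,p2,p3,p8,p9} | {p4,p6} | {p5,p7}.

3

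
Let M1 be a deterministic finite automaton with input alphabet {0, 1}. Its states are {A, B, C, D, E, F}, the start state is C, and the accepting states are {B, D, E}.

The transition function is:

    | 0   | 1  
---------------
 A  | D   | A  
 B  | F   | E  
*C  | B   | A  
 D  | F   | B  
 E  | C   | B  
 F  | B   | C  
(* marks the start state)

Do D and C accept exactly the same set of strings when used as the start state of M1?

No

Initial partition by acceptance: {B,D,E} | {A,C,F}.
No further refinement is possible. Final partition (2 blocks): {B,D,E} | {A,C,F}.
D and C end up in different blocks, so they are distinguishable. For instance, the string 'ε' is accepted from only D.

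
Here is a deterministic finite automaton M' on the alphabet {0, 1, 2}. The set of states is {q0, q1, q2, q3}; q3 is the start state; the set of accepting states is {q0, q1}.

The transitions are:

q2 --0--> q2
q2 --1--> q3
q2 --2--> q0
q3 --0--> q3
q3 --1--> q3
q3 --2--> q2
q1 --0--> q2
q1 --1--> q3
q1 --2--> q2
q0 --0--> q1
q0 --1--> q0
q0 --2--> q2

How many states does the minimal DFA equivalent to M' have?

4

Start with accepting vs non-accepting: {q0,q1} | {q2,q3}.
On input 0, block {q0,q1} splits into {q0} and {q1}.
Refine {q2,q3} on symbol 2: members go to different blocks, giving {q2} and {q3}.
Stable partition: {q0} | {q2} | {q1} | {q3} — 4 equivalence classes.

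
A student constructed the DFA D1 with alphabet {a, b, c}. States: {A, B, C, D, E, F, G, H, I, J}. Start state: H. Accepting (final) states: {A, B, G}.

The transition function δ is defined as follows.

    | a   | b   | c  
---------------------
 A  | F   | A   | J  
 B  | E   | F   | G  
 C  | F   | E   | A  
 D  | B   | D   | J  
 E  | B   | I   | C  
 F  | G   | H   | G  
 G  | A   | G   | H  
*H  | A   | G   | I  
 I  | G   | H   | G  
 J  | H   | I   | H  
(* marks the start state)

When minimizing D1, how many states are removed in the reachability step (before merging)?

4

No path from H leads to B, C, D, E; the other 6 states are all reachable.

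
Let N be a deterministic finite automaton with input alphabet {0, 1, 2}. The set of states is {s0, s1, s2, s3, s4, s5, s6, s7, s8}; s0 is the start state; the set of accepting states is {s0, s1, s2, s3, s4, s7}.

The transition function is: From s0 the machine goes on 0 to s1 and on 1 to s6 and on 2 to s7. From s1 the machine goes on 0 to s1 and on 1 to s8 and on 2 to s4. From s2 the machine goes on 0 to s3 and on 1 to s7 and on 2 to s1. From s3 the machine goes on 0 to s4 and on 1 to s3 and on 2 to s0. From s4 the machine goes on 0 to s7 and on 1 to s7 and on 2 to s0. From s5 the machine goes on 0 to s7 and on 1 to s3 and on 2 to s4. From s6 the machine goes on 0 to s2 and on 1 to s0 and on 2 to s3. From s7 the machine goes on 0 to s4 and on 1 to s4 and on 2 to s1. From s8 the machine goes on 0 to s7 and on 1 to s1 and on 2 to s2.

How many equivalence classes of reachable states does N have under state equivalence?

States {s5} cannot be reached from the start state, so discard them.
Initial partition by acceptance: {s0,s1,s2,s3,s4,s7} | {s6,s8}.
On input 1, block {s0,s1,s2,s3,s4,s7} splits into {s2,s3,s4,s7} and {s0,s1}.
The partition is now stable with 3 blocks: {s2,s3,s4,s7} | {s6,s8} | {s0,s1}.

3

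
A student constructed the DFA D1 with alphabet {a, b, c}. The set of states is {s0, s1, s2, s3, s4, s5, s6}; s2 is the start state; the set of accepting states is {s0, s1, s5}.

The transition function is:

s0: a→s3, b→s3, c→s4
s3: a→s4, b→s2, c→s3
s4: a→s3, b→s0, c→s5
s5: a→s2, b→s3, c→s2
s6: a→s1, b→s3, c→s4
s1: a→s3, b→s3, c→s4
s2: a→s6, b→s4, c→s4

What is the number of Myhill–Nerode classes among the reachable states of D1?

6

All states are reachable from the start state.
Initial partition by acceptance: {s0,s1,s5} | {s2,s3,s4,s6}.
Refine {s2,s3,s4,s6} on symbol a: members go to different blocks, giving {s2,s3,s4} and {s6}.
Refine {s2,s3,s4} on symbol a: members go to different blocks, giving {s3,s4} and {s2}.
Split {s0,s1,s5} by δ(·,a) → {s0,s1} and {s5}.
Refine {s3,s4} on symbol b: members go to different blocks, giving {s3} and {s4}.
The partition is now stable with 6 blocks: {s0,s1} | {s3} | {s6} | {s2} | {s5} | {s4}.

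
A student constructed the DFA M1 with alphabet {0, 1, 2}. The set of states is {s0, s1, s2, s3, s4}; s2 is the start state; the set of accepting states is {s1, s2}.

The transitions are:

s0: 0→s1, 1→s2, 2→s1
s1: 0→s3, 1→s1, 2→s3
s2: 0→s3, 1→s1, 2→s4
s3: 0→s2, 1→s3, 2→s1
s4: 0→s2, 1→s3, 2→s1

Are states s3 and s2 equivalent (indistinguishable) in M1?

No

Reachable states from the start: {s1,s2,s3,s4}. Unreachable: {s0} — drop them.
Start with accepting vs non-accepting: {s1,s2} | {s3,s4}.
No further refinement is possible. Final partition (2 blocks): {s1,s2} | {s3,s4}.
s3 and s2 end up in different blocks, so they are distinguishable. For instance, the string 'ε' is accepted from only s2.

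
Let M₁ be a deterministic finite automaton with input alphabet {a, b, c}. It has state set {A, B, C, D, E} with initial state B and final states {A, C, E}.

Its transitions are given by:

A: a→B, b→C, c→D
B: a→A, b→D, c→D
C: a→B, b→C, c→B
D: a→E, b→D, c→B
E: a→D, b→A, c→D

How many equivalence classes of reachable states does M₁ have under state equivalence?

2

Start with accepting vs non-accepting: {A,C,E} | {B,D}.
The partition is now stable with 2 blocks: {A,C,E} | {B,D}.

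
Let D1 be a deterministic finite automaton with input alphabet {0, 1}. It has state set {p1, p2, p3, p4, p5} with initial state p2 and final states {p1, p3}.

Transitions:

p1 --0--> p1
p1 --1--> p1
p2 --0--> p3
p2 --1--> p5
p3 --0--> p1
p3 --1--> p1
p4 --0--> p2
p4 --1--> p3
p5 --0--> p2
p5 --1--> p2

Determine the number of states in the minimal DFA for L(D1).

3

States {p4} cannot be reached from the start state, so discard them.
Initial partition by acceptance: {p1,p3} | {p2,p5}.
On input 0, block {p2,p5} splits into {p2} and {p5}.
The partition is now stable with 3 blocks: {p1,p3} | {p2} | {p5}.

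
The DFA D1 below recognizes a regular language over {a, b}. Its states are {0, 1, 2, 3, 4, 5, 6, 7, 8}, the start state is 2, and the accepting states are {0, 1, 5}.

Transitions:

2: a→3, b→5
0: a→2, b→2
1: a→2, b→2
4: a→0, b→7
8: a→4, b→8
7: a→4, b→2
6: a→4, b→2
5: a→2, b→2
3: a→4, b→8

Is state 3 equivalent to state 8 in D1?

States {1,6} cannot be reached from the start state, so discard them.
Start with accepting vs non-accepting: {0,5} | {2,3,4,7,8}.
On input a, block {2,3,4,7,8} splits into {2,3,7,8} and {4}.
On input a, block {2,3,7,8} splits into {3,7,8} and {2}.
On input b, block {3,7,8} splits into {3,8} and {7}.
Stable partition: {0,5} | {3,8} | {4} | {2} | {7} — 5 equivalence classes.
3 and 8 lie in the same block of the stable partition, so they are equivalent — no string distinguishes them.

Yes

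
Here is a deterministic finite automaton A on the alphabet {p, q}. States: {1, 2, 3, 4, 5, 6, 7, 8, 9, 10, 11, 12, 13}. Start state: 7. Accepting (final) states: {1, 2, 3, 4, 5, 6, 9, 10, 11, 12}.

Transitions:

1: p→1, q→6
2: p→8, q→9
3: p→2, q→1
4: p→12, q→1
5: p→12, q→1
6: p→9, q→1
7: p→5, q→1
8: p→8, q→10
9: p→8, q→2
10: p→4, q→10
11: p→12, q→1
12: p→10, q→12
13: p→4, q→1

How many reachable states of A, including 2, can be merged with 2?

States {3,11,13} cannot be reached from the start state, so discard them.
Start with accepting vs non-accepting: {1,2,4,5,6,9,10,12} | {7,8}.
Split {1,2,4,5,6,9,10,12} by δ(·,p) → {1,4,5,6,10,12} and {2,9}.
Split {1,4,5,6,10,12} by δ(·,p) → {1,4,5,10,12} and {6}.
Refine {1,4,5,10,12} on symbol q: members go to different blocks, giving {4,5,10,12} and {1}.
On input q, block {4,5,10,12} splits into {4,5} and {10,12}.
Refine {7,8} on symbol p: members go to different blocks, giving {7} and {8}.
Split {10,12} by δ(·,p) → {10} and {12}.
Stable partition: {4,5} | {7} | {2,9} | {6} | {1} | {10} | {8} | {12} — 8 equivalence classes.
The equivalence class containing 2 is {2,9}, of size 2.

2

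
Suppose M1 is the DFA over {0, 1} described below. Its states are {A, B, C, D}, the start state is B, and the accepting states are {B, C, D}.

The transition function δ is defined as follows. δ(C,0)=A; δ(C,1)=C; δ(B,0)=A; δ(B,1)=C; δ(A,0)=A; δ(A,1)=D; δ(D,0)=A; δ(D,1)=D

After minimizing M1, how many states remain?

P0 = {B,C,D} | {A}.
Stable partition: {B,C,D} | {A} — 2 equivalence classes.

2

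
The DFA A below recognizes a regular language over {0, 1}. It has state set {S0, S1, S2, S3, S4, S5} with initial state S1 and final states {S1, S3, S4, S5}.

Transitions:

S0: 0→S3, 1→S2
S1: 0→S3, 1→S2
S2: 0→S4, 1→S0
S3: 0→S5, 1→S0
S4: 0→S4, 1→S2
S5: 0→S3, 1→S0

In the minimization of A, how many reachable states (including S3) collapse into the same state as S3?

4

Every state is reachable, so we keep all 6.
Initial partition by acceptance: {S1,S3,S4,S5} | {S0,S2}.
Stable partition: {S1,S3,S4,S5} | {S0,S2} — 2 equivalence classes.
State S3 belongs to the block {S1,S3,S4,S5}, which has 4 states.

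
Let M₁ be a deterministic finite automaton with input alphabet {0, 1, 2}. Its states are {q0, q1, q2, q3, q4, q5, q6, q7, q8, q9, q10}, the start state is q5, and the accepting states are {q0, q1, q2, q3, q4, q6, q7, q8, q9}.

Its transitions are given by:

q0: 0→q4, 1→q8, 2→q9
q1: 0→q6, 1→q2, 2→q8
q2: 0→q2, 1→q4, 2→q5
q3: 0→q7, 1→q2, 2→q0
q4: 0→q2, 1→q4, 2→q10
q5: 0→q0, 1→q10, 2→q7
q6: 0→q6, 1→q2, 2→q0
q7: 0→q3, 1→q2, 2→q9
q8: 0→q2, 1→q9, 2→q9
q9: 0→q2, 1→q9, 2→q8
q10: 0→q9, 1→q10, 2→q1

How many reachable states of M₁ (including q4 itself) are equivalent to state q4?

2

All states are reachable from the start state.
P0 = {q0,q1,q2,q3,q4,q6,q7,q8,q9} | {q5,q10}.
On input 2, block {q0,q1,q2,q3,q4,q6,q7,q8,q9} splits into {q0,q1,q3,q6,q7,q8,q9} and {q2,q4}.
Split {q0,q1,q3,q6,q7,q8,q9} by δ(·,0) → {q1,q3,q6,q7} and {q0,q8,q9}.
Stable partition: {q1,q3,q6,q7} | {q5,q10} | {q2,q4} | {q0,q8,q9} — 4 equivalence classes.
State q4 belongs to the block {q2,q4}, which has 2 states.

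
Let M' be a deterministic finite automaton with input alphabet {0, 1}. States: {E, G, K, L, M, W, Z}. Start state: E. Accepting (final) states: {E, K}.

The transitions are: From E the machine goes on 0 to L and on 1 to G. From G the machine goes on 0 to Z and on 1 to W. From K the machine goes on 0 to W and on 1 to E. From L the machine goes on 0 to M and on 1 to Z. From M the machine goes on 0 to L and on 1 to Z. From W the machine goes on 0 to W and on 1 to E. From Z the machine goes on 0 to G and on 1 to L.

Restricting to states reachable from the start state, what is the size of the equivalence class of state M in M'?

States {K} cannot be reached from the start state, so discard them.
Initial partition by acceptance: {E} | {G,L,M,W,Z}.
On input 1, block {G,L,M,W,Z} splits into {G,L,M,Z} and {W}.
On input 1, block {G,L,M,Z} splits into {L,M,Z} and {G}.
Refine {L,M,Z} on symbol 0: members go to different blocks, giving {L,M} and {Z}.
No further refinement is possible. Final partition (5 blocks): {E} | {L,M} | {W} | {G} | {Z}.
State M belongs to the block {L,M}, which has 2 states.

2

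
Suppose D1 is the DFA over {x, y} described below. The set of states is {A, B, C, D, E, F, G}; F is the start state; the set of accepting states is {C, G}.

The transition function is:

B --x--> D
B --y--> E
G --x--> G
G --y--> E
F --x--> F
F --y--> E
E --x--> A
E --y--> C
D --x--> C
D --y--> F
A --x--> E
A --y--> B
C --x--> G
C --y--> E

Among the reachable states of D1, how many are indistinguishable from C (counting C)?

2

Start with accepting vs non-accepting: {C,G} | {A,B,D,E,F}.
On input x, block {A,B,D,E,F} splits into {A,B,E,F} and {D}.
Refine {A,B,E,F} on symbol x: members go to different blocks, giving {A,E,F} and {B}.
Refine {A,E,F} on symbol y: members go to different blocks, giving {A} and {E} and {F}.
Stable partition: {C,G} | {A} | {D} | {B} | {E} | {F} — 6 equivalence classes.
The equivalence class containing C is {C,G}, of size 2.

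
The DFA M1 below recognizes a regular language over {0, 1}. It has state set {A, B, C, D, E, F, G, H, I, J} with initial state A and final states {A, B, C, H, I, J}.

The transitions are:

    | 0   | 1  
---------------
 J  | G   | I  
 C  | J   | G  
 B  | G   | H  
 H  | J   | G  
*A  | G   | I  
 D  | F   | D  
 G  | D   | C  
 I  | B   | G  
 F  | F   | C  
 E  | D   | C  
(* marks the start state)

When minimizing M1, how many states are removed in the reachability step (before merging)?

1

No path from A leads to E; the other 9 states are all reachable.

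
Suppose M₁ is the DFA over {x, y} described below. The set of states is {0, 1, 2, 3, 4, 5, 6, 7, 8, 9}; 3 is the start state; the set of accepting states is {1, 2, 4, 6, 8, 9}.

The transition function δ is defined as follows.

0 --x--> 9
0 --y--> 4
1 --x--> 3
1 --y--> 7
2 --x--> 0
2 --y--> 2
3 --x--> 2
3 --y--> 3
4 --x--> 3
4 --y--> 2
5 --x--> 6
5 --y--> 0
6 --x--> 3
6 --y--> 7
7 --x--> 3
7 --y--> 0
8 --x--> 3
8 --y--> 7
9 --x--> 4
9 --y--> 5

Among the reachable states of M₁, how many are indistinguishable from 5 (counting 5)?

First remove the unreachable states {1,8}; 8 states remain.
P0 = {2,4,6,9} | {0,3,5,7}.
Split {2,4,6,9} by δ(·,x) → {2,4,6} and {9}.
Refine {2,4,6} on symbol y: members go to different blocks, giving {2,4} and {6}.
Refine {0,3,5,7} on symbol x: members go to different blocks, giving {0} and {3} and {5} and {7}.
Split {2,4} by δ(·,x) → {2} and {4}.
The partition is now stable with 8 blocks: {2} | {0} | {9} | {6} | {3} | {5} | {7} | {4}.
State 5 belongs to the block {5}, which has 1 states.

1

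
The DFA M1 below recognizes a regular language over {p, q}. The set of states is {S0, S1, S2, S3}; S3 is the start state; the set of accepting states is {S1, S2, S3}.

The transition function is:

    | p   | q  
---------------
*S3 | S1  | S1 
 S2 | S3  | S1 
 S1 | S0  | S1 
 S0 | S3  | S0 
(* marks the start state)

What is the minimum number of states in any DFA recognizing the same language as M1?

First remove the unreachable states {S2}; 3 states remain.
P0 = {S1,S3} | {S0}.
Split {S1,S3} by δ(·,p) → {S1} and {S3}.
No further refinement is possible. Final partition (3 blocks): {S1} | {S0} | {S3}.

3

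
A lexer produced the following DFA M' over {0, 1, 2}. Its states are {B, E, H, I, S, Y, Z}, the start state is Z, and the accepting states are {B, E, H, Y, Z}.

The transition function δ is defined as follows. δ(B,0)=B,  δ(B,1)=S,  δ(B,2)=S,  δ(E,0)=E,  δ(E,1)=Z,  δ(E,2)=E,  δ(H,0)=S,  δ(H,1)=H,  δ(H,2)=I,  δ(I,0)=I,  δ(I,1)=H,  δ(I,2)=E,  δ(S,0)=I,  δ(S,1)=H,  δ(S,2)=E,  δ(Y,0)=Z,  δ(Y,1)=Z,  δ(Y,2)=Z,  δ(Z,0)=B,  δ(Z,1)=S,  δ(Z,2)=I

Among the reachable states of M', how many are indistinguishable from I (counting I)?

First remove the unreachable states {Y}; 6 states remain.
Initial partition by acceptance: {B,E,H,Z} | {I,S}.
Refine {B,E,H,Z} on symbol 0: members go to different blocks, giving {B,E,Z} and {H}.
On input 1, block {B,E,Z} splits into {B,Z} and {E}.
Stable partition: {B,Z} | {I,S} | {H} | {E} — 4 equivalence classes.
State I belongs to the block {I,S}, which has 2 states.

2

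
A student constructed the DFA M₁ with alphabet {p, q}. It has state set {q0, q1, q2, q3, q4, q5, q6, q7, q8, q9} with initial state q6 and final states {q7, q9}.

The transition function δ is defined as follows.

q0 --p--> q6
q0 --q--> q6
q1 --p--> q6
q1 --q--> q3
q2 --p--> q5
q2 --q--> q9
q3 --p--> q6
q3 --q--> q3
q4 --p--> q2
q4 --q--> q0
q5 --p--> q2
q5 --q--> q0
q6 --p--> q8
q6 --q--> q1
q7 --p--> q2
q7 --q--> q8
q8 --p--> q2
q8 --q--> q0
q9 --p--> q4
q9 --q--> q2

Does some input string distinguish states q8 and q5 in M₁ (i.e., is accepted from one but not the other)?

No

States {q7} cannot be reached from the start state, so discard them.
Initial partition by acceptance: {q9} | {q0,q1,q2,q3,q4,q5,q6,q8}.
Refine {q0,q1,q2,q3,q4,q5,q6,q8} on symbol q: members go to different blocks, giving {q0,q1,q3,q4,q5,q6,q8} and {q2}.
Refine {q0,q1,q3,q4,q5,q6,q8} on symbol p: members go to different blocks, giving {q0,q1,q3,q6} and {q4,q5,q8}.
Split {q0,q1,q3,q6} by δ(·,p) → {q0,q1,q3} and {q6}.
Refine {q0,q1,q3} on symbol q: members go to different blocks, giving {q1,q3} and {q0}.
No further refinement is possible. Final partition (6 blocks): {q9} | {q1,q3} | {q2} | {q4,q5,q8} | {q6} | {q0}.
q8 and q5 lie in the same block of the stable partition, so they are equivalent — no string distinguishes them.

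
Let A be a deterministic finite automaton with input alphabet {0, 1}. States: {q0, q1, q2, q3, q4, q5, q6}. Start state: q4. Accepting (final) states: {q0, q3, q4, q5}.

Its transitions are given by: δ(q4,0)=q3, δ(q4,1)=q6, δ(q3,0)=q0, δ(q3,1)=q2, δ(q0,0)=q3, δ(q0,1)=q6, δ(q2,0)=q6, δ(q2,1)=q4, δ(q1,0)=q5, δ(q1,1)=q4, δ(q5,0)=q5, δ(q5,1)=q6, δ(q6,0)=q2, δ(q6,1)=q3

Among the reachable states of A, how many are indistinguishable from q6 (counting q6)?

First remove the unreachable states {q1,q5}; 5 states remain.
P0 = {q0,q3,q4} | {q2,q6}.
Stable partition: {q0,q3,q4} | {q2,q6} — 2 equivalence classes.
The equivalence class containing q6 is {q2,q6}, of size 2.

2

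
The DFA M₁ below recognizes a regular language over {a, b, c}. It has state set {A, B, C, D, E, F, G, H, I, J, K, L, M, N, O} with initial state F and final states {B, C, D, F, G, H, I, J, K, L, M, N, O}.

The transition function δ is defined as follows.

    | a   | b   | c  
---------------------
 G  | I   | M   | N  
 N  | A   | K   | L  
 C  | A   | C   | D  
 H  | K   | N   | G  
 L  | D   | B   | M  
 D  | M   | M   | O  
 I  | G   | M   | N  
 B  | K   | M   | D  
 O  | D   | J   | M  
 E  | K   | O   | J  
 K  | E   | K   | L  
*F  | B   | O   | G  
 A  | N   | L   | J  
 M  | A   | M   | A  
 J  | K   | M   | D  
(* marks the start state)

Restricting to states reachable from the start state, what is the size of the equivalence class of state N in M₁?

2

First remove the unreachable states {C,H}; 13 states remain.
Start with accepting vs non-accepting: {B,D,F,G,I,J,K,L,M,N,O} | {A,E}.
On input a, block {B,D,F,G,I,J,K,L,M,N,O} splits into {B,D,F,G,I,J,L,O} and {K,M,N}.
On input a, block {B,D,F,G,I,J,L,O} splits into {F,G,I,L,O} and {B,D,J}.
Refine {F,G,I,L,O} on symbol a: members go to different blocks, giving {F,L,O} and {G,I}.
Split {F,L,O} by δ(·,b) → {L,O} and {F}.
On input c, block {K,M,N} splits into {K,N} and {M}.
Refine {B,D,J} on symbol a: members go to different blocks, giving {B,J} and {D}.
Stable partition: {L,O} | {A,E} | {K,N} | {B,J} | {G,I} | {F} | {M} | {D} — 8 equivalence classes.
State N belongs to the block {K,N}, which has 2 states.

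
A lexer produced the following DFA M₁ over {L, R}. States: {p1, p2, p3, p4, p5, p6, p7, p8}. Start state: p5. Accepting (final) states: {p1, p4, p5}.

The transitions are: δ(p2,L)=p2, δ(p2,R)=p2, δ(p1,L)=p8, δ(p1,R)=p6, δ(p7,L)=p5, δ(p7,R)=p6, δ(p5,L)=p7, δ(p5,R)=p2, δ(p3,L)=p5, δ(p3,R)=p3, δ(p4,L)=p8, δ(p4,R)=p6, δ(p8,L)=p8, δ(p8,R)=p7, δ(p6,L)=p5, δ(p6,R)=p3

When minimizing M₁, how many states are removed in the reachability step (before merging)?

3

No path from p5 leads to p1, p4, p8; the other 5 states are all reachable.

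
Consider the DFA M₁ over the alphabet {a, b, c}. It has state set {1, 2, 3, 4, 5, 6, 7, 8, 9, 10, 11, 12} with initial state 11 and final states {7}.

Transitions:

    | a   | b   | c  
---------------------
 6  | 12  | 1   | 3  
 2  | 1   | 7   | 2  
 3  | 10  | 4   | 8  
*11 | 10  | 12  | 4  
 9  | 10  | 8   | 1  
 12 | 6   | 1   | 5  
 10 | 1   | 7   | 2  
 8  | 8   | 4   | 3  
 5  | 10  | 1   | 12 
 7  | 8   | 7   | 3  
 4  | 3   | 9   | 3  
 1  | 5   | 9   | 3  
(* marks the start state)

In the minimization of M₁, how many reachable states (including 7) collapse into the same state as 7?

Every state is reachable, so we keep all 12.
Start with accepting vs non-accepting: {7} | {1,2,3,4,5,6,8,9,10,11,12}.
Split {1,2,3,4,5,6,8,9,10,11,12} by δ(·,b) → {1,3,4,5,6,8,9,11,12} and {2,10}.
Refine {1,3,4,5,6,8,9,11,12} on symbol a: members go to different blocks, giving {1,4,6,8,12} and {3,5,9,11}.
Split {1,4,6,8,12} by δ(·,a) → {6,8,12} and {1,4}.
On input b, block {3,5,9,11} splits into {3,5} and {9,11}.
No further refinement is possible. Final partition (6 blocks): {7} | {6,8,12} | {2,10} | {3,5} | {1,4} | {9,11}.
State 7 belongs to the block {7}, which has 1 states.

1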